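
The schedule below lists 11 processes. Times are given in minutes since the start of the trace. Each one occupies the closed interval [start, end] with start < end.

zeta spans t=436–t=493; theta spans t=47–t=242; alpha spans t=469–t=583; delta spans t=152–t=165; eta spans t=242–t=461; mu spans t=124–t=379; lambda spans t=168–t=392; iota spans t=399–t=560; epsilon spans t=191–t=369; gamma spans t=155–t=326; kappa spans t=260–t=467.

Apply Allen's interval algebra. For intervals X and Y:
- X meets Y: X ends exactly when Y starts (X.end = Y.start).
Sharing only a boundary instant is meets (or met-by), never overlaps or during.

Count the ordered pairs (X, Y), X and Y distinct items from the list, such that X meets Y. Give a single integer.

Checking all 110 ordered pairs for relation 'meets'; matching pairs in alphabetical order:
(theta, eta): theta meets eta ✓
Count: 1.

1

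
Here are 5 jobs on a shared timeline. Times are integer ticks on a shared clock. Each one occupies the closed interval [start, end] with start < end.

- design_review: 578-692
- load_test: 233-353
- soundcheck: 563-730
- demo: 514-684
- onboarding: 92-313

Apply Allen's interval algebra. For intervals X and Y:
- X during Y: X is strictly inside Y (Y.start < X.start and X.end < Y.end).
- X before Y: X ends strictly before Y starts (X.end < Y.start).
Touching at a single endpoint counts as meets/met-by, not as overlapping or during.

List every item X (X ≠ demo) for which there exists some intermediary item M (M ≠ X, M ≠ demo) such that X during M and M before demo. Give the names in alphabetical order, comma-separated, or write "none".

Target demo = [514, 684].
Intermediaries M with M before demo: load_test, onboarding.
Via load_test — items with X during load_test: none.
Via onboarding — items with X during onboarding: none.
Union: none.

none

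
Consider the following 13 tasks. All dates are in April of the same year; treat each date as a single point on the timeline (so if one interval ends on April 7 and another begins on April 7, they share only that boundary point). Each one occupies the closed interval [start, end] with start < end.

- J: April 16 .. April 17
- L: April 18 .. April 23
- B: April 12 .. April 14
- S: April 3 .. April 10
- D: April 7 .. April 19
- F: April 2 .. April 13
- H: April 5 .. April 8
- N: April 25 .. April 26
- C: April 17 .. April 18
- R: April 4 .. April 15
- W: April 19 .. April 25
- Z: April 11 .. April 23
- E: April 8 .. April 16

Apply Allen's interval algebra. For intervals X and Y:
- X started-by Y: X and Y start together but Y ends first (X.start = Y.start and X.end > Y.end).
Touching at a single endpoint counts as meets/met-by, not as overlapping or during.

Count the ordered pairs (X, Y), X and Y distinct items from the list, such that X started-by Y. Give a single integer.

Checking all 156 ordered pairs for relation 'started-by'; matching pairs in alphabetical order:
No pair satisfies it.
Count: 0.

0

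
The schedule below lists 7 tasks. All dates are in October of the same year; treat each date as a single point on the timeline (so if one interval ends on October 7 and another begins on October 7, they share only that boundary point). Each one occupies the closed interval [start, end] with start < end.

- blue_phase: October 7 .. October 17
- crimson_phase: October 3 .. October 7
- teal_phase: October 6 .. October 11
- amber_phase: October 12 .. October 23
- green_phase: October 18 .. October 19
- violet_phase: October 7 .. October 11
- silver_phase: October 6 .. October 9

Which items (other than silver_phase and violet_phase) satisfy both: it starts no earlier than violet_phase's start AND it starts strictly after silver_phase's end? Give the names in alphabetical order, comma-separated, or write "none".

amber_phase, green_phase

Conditions: its start is no earlier than violet_phase's start (X.start >= October 7) AND its start is strictly after silver_phase's end (X.start > October 9).
amber_phase: start October 12 >= October 7? ✓; start October 12 > October 9? ✓ → yes.
blue_phase: start October 7 >= October 7? ✓; start October 7 > October 9? ✗ → no.
crimson_phase: start October 3 >= October 7? ✗; start October 3 > October 9? ✗ → no.
green_phase: start October 18 >= October 7? ✓; start October 18 > October 9? ✓ → yes.
teal_phase: start October 6 >= October 7? ✗; start October 6 > October 9? ✗ → no.
Result: amber_phase, green_phase.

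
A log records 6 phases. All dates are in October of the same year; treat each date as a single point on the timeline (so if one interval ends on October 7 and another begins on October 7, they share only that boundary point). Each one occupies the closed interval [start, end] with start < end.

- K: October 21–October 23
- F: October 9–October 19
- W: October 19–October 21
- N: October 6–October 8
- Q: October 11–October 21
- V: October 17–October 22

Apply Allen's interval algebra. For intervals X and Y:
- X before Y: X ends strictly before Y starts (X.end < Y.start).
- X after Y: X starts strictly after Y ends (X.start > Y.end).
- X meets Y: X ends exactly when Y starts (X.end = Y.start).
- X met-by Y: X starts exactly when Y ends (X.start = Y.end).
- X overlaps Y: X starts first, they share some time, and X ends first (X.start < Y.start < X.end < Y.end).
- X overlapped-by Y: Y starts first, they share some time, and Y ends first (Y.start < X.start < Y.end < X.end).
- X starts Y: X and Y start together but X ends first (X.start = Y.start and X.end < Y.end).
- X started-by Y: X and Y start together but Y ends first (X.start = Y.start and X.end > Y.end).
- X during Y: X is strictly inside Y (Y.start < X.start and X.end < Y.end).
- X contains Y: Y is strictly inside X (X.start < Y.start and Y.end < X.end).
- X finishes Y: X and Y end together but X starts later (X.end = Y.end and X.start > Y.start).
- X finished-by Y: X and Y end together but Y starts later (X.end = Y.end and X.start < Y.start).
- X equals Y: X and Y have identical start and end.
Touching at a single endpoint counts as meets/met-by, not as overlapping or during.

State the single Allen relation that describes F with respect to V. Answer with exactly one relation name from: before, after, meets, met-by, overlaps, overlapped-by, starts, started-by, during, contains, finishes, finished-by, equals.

overlaps

F = [October 9, October 19]; V = [October 17, October 22].
Compare endpoints: F.start < V.start, F.start < V.end, F.end > V.start, F.end < V.end.
That pattern is 'overlaps'.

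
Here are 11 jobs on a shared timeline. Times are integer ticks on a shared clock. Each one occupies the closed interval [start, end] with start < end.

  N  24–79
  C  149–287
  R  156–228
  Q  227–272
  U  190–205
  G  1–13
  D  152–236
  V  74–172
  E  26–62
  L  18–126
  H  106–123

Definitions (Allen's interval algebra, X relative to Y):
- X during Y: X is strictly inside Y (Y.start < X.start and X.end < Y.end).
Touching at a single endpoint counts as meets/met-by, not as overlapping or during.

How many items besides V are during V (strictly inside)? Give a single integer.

1

Target V = [74, 172].
C [149, 287] → overlapped-by → no.
D [152, 236] → overlapped-by → no.
E [26, 62] → before → no.
G [1, 13] → before → no.
H [106, 123] → during → counts.
L [18, 126] → overlaps → no.
N [24, 79] → overlaps → no.
Q [227, 272] → after → no.
R [156, 228] → overlapped-by → no.
U [190, 205] → after → no.
Total: 1.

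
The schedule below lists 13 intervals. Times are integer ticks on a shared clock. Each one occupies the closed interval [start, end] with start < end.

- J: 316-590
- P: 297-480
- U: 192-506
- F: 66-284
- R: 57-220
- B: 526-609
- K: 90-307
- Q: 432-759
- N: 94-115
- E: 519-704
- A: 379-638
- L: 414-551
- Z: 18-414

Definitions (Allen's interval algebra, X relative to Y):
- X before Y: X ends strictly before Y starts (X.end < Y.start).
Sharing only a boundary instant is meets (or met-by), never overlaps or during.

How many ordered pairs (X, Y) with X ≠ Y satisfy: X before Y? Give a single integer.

35

Checking all 156 ordered pairs for relation 'before'; matching pairs in alphabetical order:
(F, A): F before A ✓
(F, B): F before B ✓
(F, E): F before E ✓
(F, J): F before J ✓
(F, L): F before L ✓
(F, P): F before P ✓
(F, Q): F before Q ✓
(K, A): K before A ✓
(K, B): K before B ✓
(K, E): K before E ✓
(K, J): K before J ✓
(K, L): K before L ✓
(K, Q): K before Q ✓
(N, A): N before A ✓
(N, B): N before B ✓
(N, E): N before E ✓
(N, J): N before J ✓
(N, L): N before L ✓
(N, P): N before P ✓
(N, Q): N before Q ✓
(N, U): N before U ✓
(P, B): P before B ✓
(P, E): P before E ✓
(R, A): R before A ✓
... plus 11 further pairs not listed.
Count: 35.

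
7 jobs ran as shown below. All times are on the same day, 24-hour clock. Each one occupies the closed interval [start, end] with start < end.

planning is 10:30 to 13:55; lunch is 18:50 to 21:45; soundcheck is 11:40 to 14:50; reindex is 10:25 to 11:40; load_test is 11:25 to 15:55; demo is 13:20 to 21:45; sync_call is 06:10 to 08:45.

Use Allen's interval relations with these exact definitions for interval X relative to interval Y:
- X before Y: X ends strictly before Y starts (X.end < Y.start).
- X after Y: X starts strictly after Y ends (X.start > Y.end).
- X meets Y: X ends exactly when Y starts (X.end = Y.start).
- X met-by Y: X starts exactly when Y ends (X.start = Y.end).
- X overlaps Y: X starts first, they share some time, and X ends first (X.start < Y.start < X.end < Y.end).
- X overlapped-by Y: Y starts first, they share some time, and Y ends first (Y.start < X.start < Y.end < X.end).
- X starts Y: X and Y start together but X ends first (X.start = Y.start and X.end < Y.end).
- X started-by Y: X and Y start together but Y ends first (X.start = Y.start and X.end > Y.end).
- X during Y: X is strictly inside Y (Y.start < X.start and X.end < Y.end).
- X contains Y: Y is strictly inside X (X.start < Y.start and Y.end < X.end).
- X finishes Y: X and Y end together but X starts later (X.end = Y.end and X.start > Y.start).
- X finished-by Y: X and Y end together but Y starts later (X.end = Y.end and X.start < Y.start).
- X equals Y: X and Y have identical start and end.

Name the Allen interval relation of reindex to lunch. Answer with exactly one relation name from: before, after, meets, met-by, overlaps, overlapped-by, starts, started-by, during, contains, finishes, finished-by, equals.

reindex = [10:25, 11:40]; lunch = [18:50, 21:45].
Compare endpoints: reindex.start < lunch.start, reindex.start < lunch.end, reindex.end < lunch.start, reindex.end < lunch.end.
That pattern is 'before'.

before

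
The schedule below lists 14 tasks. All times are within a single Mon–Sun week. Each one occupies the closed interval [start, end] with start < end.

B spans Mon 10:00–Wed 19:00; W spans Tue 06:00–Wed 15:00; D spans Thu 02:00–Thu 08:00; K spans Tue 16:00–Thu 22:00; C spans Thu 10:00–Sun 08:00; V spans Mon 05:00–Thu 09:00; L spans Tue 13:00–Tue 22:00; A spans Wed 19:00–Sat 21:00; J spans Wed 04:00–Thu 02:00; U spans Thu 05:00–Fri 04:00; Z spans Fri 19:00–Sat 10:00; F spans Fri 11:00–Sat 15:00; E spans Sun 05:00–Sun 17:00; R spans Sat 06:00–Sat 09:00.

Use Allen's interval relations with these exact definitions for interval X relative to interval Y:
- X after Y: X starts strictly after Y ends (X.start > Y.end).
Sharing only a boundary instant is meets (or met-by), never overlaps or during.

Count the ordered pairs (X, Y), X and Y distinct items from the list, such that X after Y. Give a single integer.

52

Checking all 182 ordered pairs for relation 'after'; matching pairs in alphabetical order:
(A, L): A after L ✓
(A, W): A after W ✓
(C, B): C after B ✓
(C, D): C after D ✓
(C, J): C after J ✓
(C, L): C after L ✓
(C, V): C after V ✓
(C, W): C after W ✓
(D, B): D after B ✓
(D, L): D after L ✓
(D, W): D after W ✓
(E, A): E after A ✓
(E, B): E after B ✓
(E, D): E after D ✓
(E, F): E after F ✓
(E, J): E after J ✓
(E, K): E after K ✓
(E, L): E after L ✓
(E, R): E after R ✓
(E, U): E after U ✓
(E, V): E after V ✓
(E, W): E after W ✓
(E, Z): E after Z ✓
(F, B): F after B ✓
... plus 28 further pairs not listed.
Count: 52.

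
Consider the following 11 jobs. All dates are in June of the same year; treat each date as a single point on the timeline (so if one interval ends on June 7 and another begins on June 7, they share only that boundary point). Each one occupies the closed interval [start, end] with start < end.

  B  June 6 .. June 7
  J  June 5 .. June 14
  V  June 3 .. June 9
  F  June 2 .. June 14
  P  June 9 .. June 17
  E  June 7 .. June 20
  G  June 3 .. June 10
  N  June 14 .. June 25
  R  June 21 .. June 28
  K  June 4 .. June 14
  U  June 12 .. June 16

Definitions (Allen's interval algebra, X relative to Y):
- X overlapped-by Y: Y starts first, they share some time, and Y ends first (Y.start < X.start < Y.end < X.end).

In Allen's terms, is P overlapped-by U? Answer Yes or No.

P = [June 9, June 17], U = [June 12, June 16].
Actual relation of P to U: contains.
Asked whether 'overlapped-by' holds → No.

No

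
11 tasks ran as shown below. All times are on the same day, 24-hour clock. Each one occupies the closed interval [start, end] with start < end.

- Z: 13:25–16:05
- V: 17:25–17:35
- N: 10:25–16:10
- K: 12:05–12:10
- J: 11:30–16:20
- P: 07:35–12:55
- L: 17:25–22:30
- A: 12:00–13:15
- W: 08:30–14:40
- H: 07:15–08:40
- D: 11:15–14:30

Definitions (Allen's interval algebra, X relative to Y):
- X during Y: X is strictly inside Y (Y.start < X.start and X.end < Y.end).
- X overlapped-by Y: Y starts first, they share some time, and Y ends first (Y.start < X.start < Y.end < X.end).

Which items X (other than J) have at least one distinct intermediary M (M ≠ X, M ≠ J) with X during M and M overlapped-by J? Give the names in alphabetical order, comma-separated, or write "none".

none

Target J = [11:30, 16:20].
Intermediaries M with M overlapped-by J: none.
Union: none.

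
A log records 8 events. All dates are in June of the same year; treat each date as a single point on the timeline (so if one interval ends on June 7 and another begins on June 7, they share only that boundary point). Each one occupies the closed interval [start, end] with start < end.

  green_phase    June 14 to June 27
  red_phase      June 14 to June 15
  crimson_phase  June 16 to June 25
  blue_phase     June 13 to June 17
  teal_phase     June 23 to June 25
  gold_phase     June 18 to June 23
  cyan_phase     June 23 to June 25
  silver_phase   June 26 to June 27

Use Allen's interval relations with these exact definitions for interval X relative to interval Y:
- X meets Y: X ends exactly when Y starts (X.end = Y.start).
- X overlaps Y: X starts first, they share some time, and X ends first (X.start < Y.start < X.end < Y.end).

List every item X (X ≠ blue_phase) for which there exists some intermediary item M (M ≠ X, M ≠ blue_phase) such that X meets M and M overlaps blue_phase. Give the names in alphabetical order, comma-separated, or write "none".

Target blue_phase = [June 13, June 17].
Intermediaries M with M overlaps blue_phase: none.
Union: none.

none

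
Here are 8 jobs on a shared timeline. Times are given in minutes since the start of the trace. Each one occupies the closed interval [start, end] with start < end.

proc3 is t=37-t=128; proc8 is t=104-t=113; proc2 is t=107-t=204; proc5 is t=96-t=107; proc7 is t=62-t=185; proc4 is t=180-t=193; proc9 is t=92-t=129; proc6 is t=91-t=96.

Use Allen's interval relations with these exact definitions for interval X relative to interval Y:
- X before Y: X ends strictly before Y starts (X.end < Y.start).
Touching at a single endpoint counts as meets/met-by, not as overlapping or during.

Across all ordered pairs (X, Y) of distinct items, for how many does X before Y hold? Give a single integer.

Checking all 56 ordered pairs for relation 'before'; matching pairs in alphabetical order:
(proc3, proc4): proc3 before proc4 ✓
(proc5, proc4): proc5 before proc4 ✓
(proc6, proc2): proc6 before proc2 ✓
(proc6, proc4): proc6 before proc4 ✓
(proc6, proc8): proc6 before proc8 ✓
(proc8, proc4): proc8 before proc4 ✓
(proc9, proc4): proc9 before proc4 ✓
Count: 7.

7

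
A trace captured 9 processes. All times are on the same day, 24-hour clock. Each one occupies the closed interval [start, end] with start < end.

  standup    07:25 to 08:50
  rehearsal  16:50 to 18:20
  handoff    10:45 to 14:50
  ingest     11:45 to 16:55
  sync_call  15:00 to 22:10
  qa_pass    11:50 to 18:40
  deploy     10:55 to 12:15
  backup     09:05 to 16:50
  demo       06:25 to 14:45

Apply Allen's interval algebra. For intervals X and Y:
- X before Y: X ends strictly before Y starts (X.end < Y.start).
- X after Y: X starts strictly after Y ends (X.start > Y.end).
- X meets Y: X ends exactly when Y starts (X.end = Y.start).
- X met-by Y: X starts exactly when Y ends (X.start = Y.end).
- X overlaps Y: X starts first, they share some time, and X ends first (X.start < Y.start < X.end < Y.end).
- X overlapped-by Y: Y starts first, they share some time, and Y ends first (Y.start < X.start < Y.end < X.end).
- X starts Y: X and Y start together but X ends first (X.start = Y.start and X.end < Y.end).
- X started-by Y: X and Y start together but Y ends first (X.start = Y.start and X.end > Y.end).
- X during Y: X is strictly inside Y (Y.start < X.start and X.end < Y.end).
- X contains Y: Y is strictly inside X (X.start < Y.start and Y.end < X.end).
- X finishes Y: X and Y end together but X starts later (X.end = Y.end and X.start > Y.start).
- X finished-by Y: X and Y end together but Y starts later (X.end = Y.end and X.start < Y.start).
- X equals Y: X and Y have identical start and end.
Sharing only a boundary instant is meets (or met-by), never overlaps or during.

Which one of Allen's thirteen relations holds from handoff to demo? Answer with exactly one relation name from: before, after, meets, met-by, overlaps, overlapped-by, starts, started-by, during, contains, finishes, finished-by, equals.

overlapped-by

handoff = [10:45, 14:50]; demo = [06:25, 14:45].
Compare endpoints: handoff.start > demo.start, handoff.start < demo.end, handoff.end > demo.start, handoff.end > demo.end.
That pattern is 'overlapped-by'.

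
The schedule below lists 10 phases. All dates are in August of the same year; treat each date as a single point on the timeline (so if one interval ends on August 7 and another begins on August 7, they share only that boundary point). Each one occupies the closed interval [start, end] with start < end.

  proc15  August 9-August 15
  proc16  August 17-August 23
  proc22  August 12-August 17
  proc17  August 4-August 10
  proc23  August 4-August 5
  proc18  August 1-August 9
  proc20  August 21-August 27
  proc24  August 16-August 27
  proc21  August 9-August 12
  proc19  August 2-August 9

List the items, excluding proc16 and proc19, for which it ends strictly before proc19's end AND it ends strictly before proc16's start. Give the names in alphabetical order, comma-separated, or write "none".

proc23

Conditions: its end is strictly before proc19's end (X.end < August 9) AND its end is strictly before proc16's start (X.end < August 17).
proc15: end August 15 < August 9? ✗; end August 15 < August 17? ✓ → no.
proc17: end August 10 < August 9? ✗; end August 10 < August 17? ✓ → no.
proc18: end August 9 < August 9? ✗; end August 9 < August 17? ✓ → no.
proc20: end August 27 < August 9? ✗; end August 27 < August 17? ✗ → no.
proc21: end August 12 < August 9? ✗; end August 12 < August 17? ✓ → no.
proc22: end August 17 < August 9? ✗; end August 17 < August 17? ✗ → no.
proc23: end August 5 < August 9? ✓; end August 5 < August 17? ✓ → yes.
proc24: end August 27 < August 9? ✗; end August 27 < August 17? ✗ → no.
Result: proc23.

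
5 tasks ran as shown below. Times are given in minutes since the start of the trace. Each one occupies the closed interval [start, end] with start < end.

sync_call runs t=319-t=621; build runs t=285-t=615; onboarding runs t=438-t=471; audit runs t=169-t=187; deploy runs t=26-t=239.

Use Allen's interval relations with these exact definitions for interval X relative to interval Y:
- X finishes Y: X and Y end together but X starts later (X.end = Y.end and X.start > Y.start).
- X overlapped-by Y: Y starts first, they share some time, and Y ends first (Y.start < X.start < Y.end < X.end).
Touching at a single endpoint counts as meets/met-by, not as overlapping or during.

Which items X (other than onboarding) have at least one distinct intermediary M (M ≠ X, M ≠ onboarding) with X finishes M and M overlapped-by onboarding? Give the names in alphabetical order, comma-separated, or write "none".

Target onboarding = [t=438, t=471].
Intermediaries M with M overlapped-by onboarding: none.
Union: none.

none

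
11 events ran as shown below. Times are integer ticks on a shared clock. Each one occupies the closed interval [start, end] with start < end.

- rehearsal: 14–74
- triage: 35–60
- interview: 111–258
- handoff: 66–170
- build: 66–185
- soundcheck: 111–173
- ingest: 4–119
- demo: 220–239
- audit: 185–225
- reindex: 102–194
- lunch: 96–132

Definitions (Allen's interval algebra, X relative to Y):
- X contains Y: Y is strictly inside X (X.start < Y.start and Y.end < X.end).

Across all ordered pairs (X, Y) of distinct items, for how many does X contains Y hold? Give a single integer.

9

Checking all 110 ordered pairs for relation 'contains'; matching pairs in alphabetical order:
(build, lunch): build contains lunch ✓
(build, soundcheck): build contains soundcheck ✓
(handoff, lunch): handoff contains lunch ✓
(ingest, rehearsal): ingest contains rehearsal ✓
(ingest, triage): ingest contains triage ✓
(interview, audit): interview contains audit ✓
(interview, demo): interview contains demo ✓
(rehearsal, triage): rehearsal contains triage ✓
(reindex, soundcheck): reindex contains soundcheck ✓
Count: 9.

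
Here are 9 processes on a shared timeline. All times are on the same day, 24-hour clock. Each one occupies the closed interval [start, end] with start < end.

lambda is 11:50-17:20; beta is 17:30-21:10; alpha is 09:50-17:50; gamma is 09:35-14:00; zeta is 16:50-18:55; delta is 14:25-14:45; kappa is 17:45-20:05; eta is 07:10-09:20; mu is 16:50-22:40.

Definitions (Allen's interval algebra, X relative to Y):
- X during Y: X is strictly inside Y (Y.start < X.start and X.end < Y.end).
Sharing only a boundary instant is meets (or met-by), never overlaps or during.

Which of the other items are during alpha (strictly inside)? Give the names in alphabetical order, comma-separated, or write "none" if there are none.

Target alpha = [09:50, 17:50].
beta [17:30, 21:10] → overlapped-by → no.
delta [14:25, 14:45] → during → yes.
eta [07:10, 09:20] → before → no.
gamma [09:35, 14:00] → overlaps → no.
kappa [17:45, 20:05] → overlapped-by → no.
lambda [11:50, 17:20] → during → yes.
mu [16:50, 22:40] → overlapped-by → no.
zeta [16:50, 18:55] → overlapped-by → no.
Result: delta, lambda.

delta, lambda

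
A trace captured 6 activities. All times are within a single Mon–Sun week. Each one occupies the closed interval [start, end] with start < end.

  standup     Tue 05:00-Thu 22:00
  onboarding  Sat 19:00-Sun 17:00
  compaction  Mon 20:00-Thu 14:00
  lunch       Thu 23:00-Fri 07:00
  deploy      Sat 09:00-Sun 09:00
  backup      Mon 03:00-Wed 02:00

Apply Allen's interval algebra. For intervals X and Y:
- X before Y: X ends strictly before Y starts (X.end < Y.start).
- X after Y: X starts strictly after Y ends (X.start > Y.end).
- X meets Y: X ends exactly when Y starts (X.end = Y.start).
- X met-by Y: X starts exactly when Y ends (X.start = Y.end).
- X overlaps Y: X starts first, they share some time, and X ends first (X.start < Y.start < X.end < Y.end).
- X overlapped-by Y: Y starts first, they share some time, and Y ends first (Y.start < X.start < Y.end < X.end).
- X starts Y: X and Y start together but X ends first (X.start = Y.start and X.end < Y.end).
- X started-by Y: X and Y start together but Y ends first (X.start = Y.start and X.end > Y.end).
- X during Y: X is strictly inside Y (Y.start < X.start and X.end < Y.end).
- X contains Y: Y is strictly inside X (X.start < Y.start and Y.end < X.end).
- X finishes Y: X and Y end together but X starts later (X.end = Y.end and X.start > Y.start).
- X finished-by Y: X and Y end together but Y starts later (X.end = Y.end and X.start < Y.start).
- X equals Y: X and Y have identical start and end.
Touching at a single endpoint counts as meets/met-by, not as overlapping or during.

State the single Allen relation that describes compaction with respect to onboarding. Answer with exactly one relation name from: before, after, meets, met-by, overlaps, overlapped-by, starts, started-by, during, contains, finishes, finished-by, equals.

compaction = [Mon 20:00, Thu 14:00]; onboarding = [Sat 19:00, Sun 17:00].
Compare endpoints: compaction.start < onboarding.start, compaction.start < onboarding.end, compaction.end < onboarding.start, compaction.end < onboarding.end.
That pattern is 'before'.

before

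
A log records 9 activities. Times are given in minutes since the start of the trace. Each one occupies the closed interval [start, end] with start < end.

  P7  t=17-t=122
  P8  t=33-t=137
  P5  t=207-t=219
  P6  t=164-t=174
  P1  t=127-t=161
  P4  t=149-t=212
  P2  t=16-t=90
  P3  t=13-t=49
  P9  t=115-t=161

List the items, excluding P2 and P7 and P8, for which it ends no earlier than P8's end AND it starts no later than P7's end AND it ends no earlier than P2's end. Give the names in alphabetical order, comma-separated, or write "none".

P9

Conditions: its end is no earlier than P8's end (X.end >= t=137) AND its start is no later than P7's end (X.start <= t=122) AND its end is no earlier than P2's end (X.end >= t=90).
P1: end t=161 >= t=137? ✓; start t=127 <= t=122? ✗; end t=161 >= t=90? ✓ → no.
P3: end t=49 >= t=137? ✗; start t=13 <= t=122? ✓; end t=49 >= t=90? ✗ → no.
P4: end t=212 >= t=137? ✓; start t=149 <= t=122? ✗; end t=212 >= t=90? ✓ → no.
P5: end t=219 >= t=137? ✓; start t=207 <= t=122? ✗; end t=219 >= t=90? ✓ → no.
P6: end t=174 >= t=137? ✓; start t=164 <= t=122? ✗; end t=174 >= t=90? ✓ → no.
P9: end t=161 >= t=137? ✓; start t=115 <= t=122? ✓; end t=161 >= t=90? ✓ → yes.
Result: P9.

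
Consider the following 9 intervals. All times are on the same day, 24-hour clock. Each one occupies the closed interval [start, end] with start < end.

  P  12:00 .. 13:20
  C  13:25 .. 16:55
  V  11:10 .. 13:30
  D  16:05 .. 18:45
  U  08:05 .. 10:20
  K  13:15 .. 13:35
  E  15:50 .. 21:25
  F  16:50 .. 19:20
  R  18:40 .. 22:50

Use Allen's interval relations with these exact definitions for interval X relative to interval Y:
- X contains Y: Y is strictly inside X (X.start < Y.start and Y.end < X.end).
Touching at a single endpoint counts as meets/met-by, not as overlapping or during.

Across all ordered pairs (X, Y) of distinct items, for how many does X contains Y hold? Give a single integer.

3

Checking all 72 ordered pairs for relation 'contains'; matching pairs in alphabetical order:
(E, D): E contains D ✓
(E, F): E contains F ✓
(V, P): V contains P ✓
Count: 3.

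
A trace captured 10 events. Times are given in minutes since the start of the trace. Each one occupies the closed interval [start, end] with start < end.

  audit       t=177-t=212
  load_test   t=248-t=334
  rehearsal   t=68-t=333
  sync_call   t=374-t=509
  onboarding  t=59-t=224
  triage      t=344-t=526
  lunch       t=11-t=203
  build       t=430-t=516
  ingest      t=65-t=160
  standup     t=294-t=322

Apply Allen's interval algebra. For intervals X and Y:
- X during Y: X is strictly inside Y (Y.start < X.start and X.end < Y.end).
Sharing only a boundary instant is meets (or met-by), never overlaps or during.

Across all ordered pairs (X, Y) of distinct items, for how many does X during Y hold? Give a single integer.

Checking all 90 ordered pairs for relation 'during'; matching pairs in alphabetical order:
(audit, onboarding): audit during onboarding ✓
(audit, rehearsal): audit during rehearsal ✓
(build, triage): build during triage ✓
(ingest, lunch): ingest during lunch ✓
(ingest, onboarding): ingest during onboarding ✓
(standup, load_test): standup during load_test ✓
(standup, rehearsal): standup during rehearsal ✓
(sync_call, triage): sync_call during triage ✓
Count: 8.

8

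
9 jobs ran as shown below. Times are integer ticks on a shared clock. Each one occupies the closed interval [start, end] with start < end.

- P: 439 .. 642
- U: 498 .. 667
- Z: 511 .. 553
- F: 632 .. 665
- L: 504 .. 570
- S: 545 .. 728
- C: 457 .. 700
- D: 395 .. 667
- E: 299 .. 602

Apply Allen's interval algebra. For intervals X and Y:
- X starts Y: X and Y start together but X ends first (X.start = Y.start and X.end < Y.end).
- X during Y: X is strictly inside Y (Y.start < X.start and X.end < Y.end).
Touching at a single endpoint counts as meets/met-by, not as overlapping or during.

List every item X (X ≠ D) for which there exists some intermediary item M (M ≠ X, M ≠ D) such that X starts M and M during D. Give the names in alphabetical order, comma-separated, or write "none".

Target D = [395, 667].
Intermediaries M with M during D: F, L, P, Z.
Via F — items with X starts F: none.
Via L — items with X starts L: none.
Via P — items with X starts P: none.
Via Z — items with X starts Z: none.
Union: none.

none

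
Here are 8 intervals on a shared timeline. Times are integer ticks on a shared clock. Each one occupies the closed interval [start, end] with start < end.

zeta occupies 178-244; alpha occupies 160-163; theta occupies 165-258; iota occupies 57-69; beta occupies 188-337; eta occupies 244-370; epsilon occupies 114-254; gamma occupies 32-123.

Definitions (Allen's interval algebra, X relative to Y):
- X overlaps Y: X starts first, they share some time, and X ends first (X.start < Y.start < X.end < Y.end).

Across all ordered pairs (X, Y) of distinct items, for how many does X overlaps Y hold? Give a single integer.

8

Checking all 56 ordered pairs for relation 'overlaps'; matching pairs in alphabetical order:
(beta, eta): beta overlaps eta ✓
(epsilon, beta): epsilon overlaps beta ✓
(epsilon, eta): epsilon overlaps eta ✓
(epsilon, theta): epsilon overlaps theta ✓
(gamma, epsilon): gamma overlaps epsilon ✓
(theta, beta): theta overlaps beta ✓
(theta, eta): theta overlaps eta ✓
(zeta, beta): zeta overlaps beta ✓
Count: 8.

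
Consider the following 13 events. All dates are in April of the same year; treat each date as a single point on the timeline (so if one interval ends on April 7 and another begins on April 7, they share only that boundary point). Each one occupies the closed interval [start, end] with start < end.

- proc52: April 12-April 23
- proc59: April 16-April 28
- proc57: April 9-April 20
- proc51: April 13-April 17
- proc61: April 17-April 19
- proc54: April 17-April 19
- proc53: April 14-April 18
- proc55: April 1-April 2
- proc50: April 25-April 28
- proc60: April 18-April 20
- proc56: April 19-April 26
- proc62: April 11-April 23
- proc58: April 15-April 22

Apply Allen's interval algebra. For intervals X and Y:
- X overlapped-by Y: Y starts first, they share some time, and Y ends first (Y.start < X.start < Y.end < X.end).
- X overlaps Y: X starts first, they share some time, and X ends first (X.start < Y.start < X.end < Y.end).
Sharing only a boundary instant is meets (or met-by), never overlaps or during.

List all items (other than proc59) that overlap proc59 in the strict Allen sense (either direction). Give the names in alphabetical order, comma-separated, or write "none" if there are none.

proc51, proc52, proc53, proc57, proc58, proc62

Target proc59 = [April 16, April 28].
proc50 [April 25, April 28] → finishes → no.
proc51 [April 13, April 17] → overlaps → yes.
proc52 [April 12, April 23] → overlaps → yes.
proc53 [April 14, April 18] → overlaps → yes.
proc54 [April 17, April 19] → during → no.
proc55 [April 1, April 2] → before → no.
proc56 [April 19, April 26] → during → no.
proc57 [April 9, April 20] → overlaps → yes.
proc58 [April 15, April 22] → overlaps → yes.
proc60 [April 18, April 20] → during → no.
proc61 [April 17, April 19] → during → no.
proc62 [April 11, April 23] → overlaps → yes.
Result: proc51, proc52, proc53, proc57, proc58, proc62.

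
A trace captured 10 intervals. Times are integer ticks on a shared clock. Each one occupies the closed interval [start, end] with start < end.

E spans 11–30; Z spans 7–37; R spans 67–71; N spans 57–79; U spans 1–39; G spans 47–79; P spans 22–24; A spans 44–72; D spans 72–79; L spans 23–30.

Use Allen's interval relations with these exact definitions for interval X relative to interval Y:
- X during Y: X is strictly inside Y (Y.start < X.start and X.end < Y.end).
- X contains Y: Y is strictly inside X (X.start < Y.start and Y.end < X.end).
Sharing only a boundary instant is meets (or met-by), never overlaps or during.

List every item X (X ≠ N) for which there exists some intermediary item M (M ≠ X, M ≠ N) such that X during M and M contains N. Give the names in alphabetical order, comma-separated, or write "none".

Target N = [57, 79].
Intermediaries M with M contains N: none.
Union: none.

none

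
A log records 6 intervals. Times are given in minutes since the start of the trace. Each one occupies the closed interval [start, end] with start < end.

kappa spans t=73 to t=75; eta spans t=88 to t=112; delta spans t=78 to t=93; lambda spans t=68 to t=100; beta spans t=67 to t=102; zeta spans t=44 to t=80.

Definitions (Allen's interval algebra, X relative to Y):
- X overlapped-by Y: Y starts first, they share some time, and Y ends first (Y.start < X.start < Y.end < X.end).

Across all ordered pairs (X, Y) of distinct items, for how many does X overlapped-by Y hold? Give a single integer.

6

Checking all 30 ordered pairs for relation 'overlapped-by'; matching pairs in alphabetical order:
(beta, zeta): beta overlapped-by zeta ✓
(delta, zeta): delta overlapped-by zeta ✓
(eta, beta): eta overlapped-by beta ✓
(eta, delta): eta overlapped-by delta ✓
(eta, lambda): eta overlapped-by lambda ✓
(lambda, zeta): lambda overlapped-by zeta ✓
Count: 6.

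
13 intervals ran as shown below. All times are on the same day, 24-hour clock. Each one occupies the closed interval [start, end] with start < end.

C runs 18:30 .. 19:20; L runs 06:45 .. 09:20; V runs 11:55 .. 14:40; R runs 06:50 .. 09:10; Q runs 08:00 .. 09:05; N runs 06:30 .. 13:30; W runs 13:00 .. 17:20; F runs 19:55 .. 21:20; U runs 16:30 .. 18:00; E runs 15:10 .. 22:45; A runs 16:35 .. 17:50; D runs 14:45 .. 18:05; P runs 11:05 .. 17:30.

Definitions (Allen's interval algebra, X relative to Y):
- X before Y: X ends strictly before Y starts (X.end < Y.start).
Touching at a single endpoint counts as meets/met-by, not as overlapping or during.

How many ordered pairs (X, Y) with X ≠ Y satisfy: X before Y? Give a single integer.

Checking all 156 ordered pairs for relation 'before'; matching pairs in alphabetical order:
(A, C): A before C ✓
(A, F): A before F ✓
(C, F): C before F ✓
(D, C): D before C ✓
(D, F): D before F ✓
(L, A): L before A ✓
(L, C): L before C ✓
(L, D): L before D ✓
(L, E): L before E ✓
(L, F): L before F ✓
(L, P): L before P ✓
(L, U): L before U ✓
(L, V): L before V ✓
(L, W): L before W ✓
(N, A): N before A ✓
(N, C): N before C ✓
(N, D): N before D ✓
(N, E): N before E ✓
(N, F): N before F ✓
(N, U): N before U ✓
(P, C): P before C ✓
(P, F): P before F ✓
(Q, A): Q before A ✓
(Q, C): Q before C ✓
... plus 26 further pairs not listed.
Count: 50.

50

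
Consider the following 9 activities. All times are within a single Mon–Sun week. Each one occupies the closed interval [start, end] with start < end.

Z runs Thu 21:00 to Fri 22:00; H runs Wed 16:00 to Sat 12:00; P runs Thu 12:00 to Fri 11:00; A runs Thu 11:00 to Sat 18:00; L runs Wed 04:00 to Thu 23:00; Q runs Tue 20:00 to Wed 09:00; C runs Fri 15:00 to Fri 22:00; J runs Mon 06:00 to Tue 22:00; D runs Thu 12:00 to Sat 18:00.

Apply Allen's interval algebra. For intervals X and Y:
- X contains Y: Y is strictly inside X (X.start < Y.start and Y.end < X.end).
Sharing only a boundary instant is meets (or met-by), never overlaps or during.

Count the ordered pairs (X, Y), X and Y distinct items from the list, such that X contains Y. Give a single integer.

Checking all 72 ordered pairs for relation 'contains'; matching pairs in alphabetical order:
(A, C): A contains C ✓
(A, P): A contains P ✓
(A, Z): A contains Z ✓
(D, C): D contains C ✓
(D, Z): D contains Z ✓
(H, C): H contains C ✓
(H, P): H contains P ✓
(H, Z): H contains Z ✓
Count: 8.

8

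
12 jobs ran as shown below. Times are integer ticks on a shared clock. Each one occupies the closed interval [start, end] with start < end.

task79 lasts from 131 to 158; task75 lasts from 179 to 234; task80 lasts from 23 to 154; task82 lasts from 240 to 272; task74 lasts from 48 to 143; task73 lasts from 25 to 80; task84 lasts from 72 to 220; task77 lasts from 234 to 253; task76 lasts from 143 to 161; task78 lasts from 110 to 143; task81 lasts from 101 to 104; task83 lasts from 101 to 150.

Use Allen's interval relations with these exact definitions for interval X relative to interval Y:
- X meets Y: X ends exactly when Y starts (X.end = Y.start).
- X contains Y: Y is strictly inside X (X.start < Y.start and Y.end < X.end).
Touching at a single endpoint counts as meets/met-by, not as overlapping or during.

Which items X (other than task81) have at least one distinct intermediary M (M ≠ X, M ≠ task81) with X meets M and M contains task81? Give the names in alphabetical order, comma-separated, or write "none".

Target task81 = [101, 104].
Intermediaries M with M contains task81: task74, task80, task84.
Via task74 — items with X meets task74: none.
Via task80 — items with X meets task80: none.
Via task84 — items with X meets task84: none.
Union: none.

none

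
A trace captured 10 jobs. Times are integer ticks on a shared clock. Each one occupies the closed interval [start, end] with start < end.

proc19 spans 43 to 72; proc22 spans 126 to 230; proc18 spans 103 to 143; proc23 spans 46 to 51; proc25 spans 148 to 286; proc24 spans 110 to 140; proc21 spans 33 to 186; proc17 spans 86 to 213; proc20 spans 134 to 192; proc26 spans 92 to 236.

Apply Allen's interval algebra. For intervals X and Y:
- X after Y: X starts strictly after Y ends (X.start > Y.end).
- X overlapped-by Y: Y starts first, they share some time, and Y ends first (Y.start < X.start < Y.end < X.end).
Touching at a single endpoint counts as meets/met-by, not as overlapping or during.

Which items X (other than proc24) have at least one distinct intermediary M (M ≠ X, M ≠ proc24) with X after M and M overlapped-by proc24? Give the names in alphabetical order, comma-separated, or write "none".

Target proc24 = [110, 140].
Intermediaries M with M overlapped-by proc24: proc20, proc22.
Via proc20 — items with X after proc20: none.
Via proc22 — items with X after proc22: none.
Union: none.

none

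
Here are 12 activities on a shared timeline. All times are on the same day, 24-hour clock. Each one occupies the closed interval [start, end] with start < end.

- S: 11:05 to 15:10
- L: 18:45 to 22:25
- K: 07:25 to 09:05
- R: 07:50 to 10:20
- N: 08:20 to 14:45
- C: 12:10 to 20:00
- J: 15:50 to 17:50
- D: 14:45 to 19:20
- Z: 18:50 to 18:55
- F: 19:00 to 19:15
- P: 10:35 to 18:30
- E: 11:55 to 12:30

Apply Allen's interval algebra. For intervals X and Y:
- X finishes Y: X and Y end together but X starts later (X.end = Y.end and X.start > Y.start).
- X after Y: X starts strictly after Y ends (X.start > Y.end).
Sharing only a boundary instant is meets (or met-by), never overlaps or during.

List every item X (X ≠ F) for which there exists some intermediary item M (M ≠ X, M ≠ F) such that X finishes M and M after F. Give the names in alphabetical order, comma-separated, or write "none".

Target F = [19:00, 19:15].
Intermediaries M with M after F: none.
Union: none.

none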